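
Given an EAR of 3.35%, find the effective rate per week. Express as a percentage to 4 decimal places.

0.0634%

The per-week rate i satisfies (1 + i)^52 = 1 + 0.0335.
i = 1.0335^(1/52) − 1 = 0.0006339 = 0.0634%.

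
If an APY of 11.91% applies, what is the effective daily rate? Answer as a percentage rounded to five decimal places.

0.03083%

The per-day rate i satisfies (1 + i)^365 = 1 + 0.1191.
i = 1.1191^(1/365) − 1 = 0.0003083 = 0.03083%.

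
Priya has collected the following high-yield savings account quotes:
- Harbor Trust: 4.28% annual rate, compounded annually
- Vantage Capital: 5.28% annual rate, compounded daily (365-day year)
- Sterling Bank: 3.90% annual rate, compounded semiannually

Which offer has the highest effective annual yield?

Harbor Trust: compounded annually, EAR = 4.280%
Vantage Capital: (1 + 0.0528/365)^365 − 1 = 5.421%
Sterling Bank: (1 + 0.0390/2)^2 − 1 = 3.938%
The highest effective annual rate is Vantage Capital at 5.421%.

Vantage Capital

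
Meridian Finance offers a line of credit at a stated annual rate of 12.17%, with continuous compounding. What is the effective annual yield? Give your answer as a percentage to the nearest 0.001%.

With continuous compounding, EAR = e^0.1217 − 1.
e^0.1217 = 1.129415, so EAR = 0.129415 = 12.942%.

12.942%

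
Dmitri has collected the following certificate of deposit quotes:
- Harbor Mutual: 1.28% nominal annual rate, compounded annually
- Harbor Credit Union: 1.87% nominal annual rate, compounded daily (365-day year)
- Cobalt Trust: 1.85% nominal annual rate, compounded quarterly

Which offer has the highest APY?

Harbor Credit Union

Harbor Mutual: compounded annually, EAR = 1.280%
Harbor Credit Union: (1 + 0.0187/365)^365 − 1 = 1.888%
Cobalt Trust: (1 + 0.0185/4)^4 − 1 = 1.863%
The highest effective annual rate is Harbor Credit Union at 1.888%.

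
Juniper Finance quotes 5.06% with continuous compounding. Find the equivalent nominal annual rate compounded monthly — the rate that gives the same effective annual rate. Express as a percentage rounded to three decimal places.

5.071%

EAR under continuous compounding: e^0.0506 − 1 = 0.051902.
Solve (1 + r/12)^12 = 1.051902: r/12 = 1.051902^(1/12) − 1 = 0.004226, so r = 0.050707 = 5.071%.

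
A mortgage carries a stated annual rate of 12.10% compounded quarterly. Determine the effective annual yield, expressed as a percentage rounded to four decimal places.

12.6602%

EAR = (1 + 0.1210/4)^4 − 1.
= 1.126602 − 1 = 12.6602%.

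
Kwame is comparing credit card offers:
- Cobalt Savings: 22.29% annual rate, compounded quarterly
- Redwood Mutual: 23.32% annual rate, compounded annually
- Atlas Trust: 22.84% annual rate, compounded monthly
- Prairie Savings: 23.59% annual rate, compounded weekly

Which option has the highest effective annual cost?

Cobalt Savings: (1 + 0.2229/4)^4 − 1 = 24.223%
Redwood Mutual: compounded annually, EAR = 23.320%
Atlas Trust: (1 + 0.2284/12)^12 − 1 = 25.389%
Prairie Savings: (1 + 0.2359/52)^52 − 1 = 26.537%
The highest effective annual rate is Prairie Savings at 26.537%.

Prairie Savings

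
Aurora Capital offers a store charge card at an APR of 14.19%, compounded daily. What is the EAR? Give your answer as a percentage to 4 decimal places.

EAR = (1 + 0.1419/365)^365 − 1.
= 1.152430 − 1 = 15.2430%.

15.2430%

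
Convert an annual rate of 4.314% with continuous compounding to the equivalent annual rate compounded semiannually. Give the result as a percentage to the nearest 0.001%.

4.361%

EAR under continuous compounding: e^0.04314 − 1 = 0.044084.
Solve (1 + r/2)^2 = 1.044084: r/2 = 1.044084^(1/2) − 1 = 0.021804, so r = 0.043609 = 4.361%.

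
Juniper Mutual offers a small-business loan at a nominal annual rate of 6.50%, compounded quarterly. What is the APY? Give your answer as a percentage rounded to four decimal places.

6.6602%

EAR = (1 + 0.0650/4)^4 − 1.
= 1.066602 − 1 = 6.6602%.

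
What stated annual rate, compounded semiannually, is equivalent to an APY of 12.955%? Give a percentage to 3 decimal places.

12.561%

(1 + r/2)^2 − 1 = 0.12955, so 1 + r/2 = 1.12955^(1/2).
r/2 = 0.062803, so r = 0.125606 = 12.561%.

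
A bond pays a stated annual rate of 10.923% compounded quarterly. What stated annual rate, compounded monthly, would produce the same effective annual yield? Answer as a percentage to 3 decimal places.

10.825%

EAR = (1 + 0.10923/4)^4 − 1 = 0.113786.
Solve (1 + r/12)^12 = 1.113786: r/12 = 1.113786^(1/12) − 1 = 0.009021, so r = 0.108251 = 10.825%.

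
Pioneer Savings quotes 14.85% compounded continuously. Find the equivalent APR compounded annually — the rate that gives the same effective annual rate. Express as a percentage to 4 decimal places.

EAR under continuous compounding: e^0.1485 − 1 = 0.160093.
Compounded annually, the equivalent nominal rate is the EAR itself: 16.0093%.

16.0093%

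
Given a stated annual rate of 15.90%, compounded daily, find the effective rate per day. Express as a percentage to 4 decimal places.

With a nominal annual rate compounded daily, the periodic rate is the nominal rate divided by 365.
i = 0.1590 / 365 = 0.0004356 = 0.0436%.

0.0436%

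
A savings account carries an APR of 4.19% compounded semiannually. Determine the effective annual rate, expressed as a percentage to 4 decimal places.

4.2339%

EAR = (1 + 0.0419/2)^2 − 1.
= (1 + 0.020950)^2 − 1 = 1.042339 − 1 = 4.2339%.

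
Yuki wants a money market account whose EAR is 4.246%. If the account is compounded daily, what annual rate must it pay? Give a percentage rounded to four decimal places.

(1 + r/365)^365 − 1 = 0.04246, so 1 + r/365 = 1.04246^(1/365).
r/365 = 0.000114, so r = 0.041586 = 4.1586%.

4.1586%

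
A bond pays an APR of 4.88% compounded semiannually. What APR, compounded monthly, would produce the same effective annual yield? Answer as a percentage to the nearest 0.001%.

4.831%

EAR = (1 + 0.0488/2)^2 − 1 = 0.049395.
Solve (1 + r/12)^12 = 1.049395: r/12 = 1.049395^(1/12) − 1 = 0.004026, so r = 0.048311 = 4.831%.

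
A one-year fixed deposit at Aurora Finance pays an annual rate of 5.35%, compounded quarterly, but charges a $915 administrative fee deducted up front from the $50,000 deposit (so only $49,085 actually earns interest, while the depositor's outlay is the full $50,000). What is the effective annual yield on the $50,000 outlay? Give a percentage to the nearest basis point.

Value after one year: 49,085 × (1 + 0.0535/4)^4 = 49,085 × 1.054583 = $51,764.20.
Effective yield on the $50,000 outlay: 51,764.20 / 50,000 − 1 = 0.035284 = 3.53%.

3.53%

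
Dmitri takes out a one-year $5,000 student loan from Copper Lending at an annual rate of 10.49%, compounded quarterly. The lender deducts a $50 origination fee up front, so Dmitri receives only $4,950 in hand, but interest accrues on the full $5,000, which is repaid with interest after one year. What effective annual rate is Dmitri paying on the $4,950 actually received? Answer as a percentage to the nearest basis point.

Amount owed after one year: 5,000 × (1 + 0.1049/4)^4 = 5,000 × 1.109099 = $5,545.50.
Effective rate on net proceeds: 5,545.50 / 4,950 − 1 = 0.120302 = 12.03%.

12.03%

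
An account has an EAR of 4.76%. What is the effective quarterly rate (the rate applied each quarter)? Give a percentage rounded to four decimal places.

The per-quarter rate i satisfies (1 + i)^4 = 1 + 0.0476.
i = 1.0476^(1/4) − 1 = 0.0116933 = 1.1693%.

1.1693%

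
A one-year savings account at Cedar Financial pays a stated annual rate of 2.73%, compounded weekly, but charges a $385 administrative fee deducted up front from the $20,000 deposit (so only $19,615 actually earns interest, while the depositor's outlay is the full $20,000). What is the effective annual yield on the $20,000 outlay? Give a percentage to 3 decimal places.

0.789%

Value after one year: 19,615 × (1 + 0.0273/52)^52 = 19,615 × 1.027669 = $20,157.72.
Effective yield on the $20,000 outlay: 20,157.72 / 20,000 − 1 = 0.007886 = 0.789%.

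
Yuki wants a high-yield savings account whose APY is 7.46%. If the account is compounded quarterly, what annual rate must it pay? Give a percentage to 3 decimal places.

(1 + r/4)^4 − 1 = 0.0746, so 1 + r/4 = 1.0746^(1/4).
r/4 = 0.018150, so r = 0.072599 = 7.260%.

7.260%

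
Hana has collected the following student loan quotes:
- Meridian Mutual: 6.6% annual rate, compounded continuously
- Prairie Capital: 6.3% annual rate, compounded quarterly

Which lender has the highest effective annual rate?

Meridian Mutual: e^0.066 − 1 = 6.823%
Prairie Capital: (1 + 0.063/4)^4 − 1 = 6.450%
The highest effective annual rate is Meridian Mutual at 6.823%.

Meridian Mutual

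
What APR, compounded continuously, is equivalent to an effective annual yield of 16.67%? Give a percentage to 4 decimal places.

Continuous: nominal r satisfies e^r − 1 = 0.1667.
r = ln(1 + 0.1667) = ln(1.1667) = 0.154179 = 15.4179%.

15.4179%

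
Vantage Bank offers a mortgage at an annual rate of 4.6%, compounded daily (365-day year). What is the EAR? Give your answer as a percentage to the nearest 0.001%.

EAR = (1 + 0.046/365)^365 − 1.
= (1 + 0.000126)^365 − 1 = 1.047071 − 1 = 4.707%.

4.707%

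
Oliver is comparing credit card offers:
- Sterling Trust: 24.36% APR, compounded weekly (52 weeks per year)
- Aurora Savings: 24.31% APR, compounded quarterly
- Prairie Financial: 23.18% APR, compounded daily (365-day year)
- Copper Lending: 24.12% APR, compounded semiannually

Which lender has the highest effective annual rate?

Sterling Trust: (1 + 0.2436/52)^52 − 1 = 27.511%
Aurora Savings: (1 + 0.2431/4)^4 − 1 = 26.617%
Prairie Financial: (1 + 0.2318/365)^365 − 1 = 26.077%
Copper Lending: (1 + 0.2412/2)^2 − 1 = 25.574%
The highest effective annual rate is Sterling Trust at 27.511%.

Sterling Trust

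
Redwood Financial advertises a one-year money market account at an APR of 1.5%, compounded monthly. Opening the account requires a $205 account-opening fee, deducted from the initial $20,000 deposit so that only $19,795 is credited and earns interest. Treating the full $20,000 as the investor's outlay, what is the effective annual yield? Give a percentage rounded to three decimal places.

0.470%

Value after one year: 19,795 × (1 + 0.015/12)^12 = 19,795 × 1.015104 = $20,093.97.
Effective yield on the $20,000 outlay: 20,093.97 / 20,000 − 1 = 0.004699 = 0.470%.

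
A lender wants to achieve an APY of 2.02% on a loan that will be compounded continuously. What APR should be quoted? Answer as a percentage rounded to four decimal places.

1.9999%

Continuous: nominal r satisfies e^r − 1 = 0.0202.
r = ln(1 + 0.0202) = ln(1.0202) = 0.019999 = 1.9999%.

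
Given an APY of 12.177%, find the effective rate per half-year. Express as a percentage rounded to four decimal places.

5.9136%

The per-half-year rate i satisfies (1 + i)^2 = 1 + 0.12177.
i = 1.12177^(1/2) − 1 = 0.0591364 = 5.9136%.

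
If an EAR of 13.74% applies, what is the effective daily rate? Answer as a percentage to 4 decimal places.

The per-day rate i satisfies (1 + i)^365 = 1 + 0.1374.
i = 1.1374^(1/365) − 1 = 0.0003528 = 0.0353%.

0.0353%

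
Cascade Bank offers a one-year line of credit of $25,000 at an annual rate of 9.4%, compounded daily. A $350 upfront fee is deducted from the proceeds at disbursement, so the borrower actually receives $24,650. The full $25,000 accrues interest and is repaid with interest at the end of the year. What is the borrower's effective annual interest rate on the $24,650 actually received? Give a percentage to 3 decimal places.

11.414%

Amount owed after one year: 25,000 × (1 + 0.094/365)^365 = 25,000 × 1.098546 = $27,463.66.
Effective rate on net proceeds: 27,463.66 / 24,650 − 1 = 0.114144 = 11.414%.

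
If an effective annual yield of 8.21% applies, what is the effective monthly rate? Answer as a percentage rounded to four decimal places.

The per-month rate i satisfies (1 + i)^12 = 1 + 0.0821.
i = 1.0821^(1/12) − 1 = 0.0065970 = 0.6597%.

0.6597%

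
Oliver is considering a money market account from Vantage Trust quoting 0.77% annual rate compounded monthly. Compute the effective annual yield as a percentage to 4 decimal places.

EAR = (1 + 0.0077/12)^12 − 1.
= (1 + 0.000642)^12 − 1 = 1.007727 − 1 = 0.7727%.

0.7727%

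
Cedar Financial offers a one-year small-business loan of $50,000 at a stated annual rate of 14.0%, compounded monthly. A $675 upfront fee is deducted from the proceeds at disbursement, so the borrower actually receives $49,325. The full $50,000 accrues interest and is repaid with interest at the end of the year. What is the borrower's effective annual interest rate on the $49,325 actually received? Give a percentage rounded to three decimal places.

16.507%

Amount owed after one year: 50,000 × (1 + 0.140/12)^12 = 50,000 × 1.149342 = $57,467.10.
Effective rate on net proceeds: 57,467.10 / 49,325 − 1 = 0.165070 = 16.507%.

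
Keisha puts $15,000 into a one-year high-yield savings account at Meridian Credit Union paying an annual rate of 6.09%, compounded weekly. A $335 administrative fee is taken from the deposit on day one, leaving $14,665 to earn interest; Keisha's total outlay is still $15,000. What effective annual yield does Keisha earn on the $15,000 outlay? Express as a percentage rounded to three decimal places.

Value after one year: 14,665 × (1 + 0.0609/52)^52 = 14,665 × 1.062755 = $15,585.30.
Effective yield on the $15,000 outlay: 15,585.30 / 15,000 − 1 = 0.039020 = 3.902%.

3.902%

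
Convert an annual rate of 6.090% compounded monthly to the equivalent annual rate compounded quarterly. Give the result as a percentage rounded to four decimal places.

EAR = (1 + 0.06090/12)^12 − 1 = 0.062629.
Solve (1 + r/4)^4 = 1.062629: r/4 = 1.062629^(1/4) − 1 = 0.015302, so r = 0.061210 = 6.1210%.

6.1210%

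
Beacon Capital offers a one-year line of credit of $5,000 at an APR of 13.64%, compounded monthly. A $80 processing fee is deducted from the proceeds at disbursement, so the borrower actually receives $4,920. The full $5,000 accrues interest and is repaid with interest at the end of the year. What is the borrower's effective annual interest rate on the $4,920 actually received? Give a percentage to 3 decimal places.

16.388%

Amount owed after one year: 5,000 × (1 + 0.1364/12)^12 = 5,000 × 1.145259 = $5,726.29.
Effective rate on net proceeds: 5,726.29 / 4,920 − 1 = 0.163881 = 16.388%.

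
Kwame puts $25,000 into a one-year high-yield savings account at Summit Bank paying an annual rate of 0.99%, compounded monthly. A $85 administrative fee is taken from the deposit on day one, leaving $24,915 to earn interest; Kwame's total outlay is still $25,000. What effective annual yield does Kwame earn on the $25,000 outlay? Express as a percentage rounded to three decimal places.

0.651%

Value after one year: 24,915 × (1 + 0.0099/12)^12 = 24,915 × 1.009945 = $25,162.78.
Effective yield on the $25,000 outlay: 25,162.78 / 25,000 − 1 = 0.006511 = 0.651%.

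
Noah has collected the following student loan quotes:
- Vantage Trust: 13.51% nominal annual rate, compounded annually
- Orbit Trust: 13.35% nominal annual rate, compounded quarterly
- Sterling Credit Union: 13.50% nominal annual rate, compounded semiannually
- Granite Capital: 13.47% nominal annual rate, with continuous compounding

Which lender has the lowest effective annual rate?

Vantage Trust

Vantage Trust: compounded annually, EAR = 13.510%
Orbit Trust: (1 + 0.1335/4)^4 − 1 = 14.033%
Sterling Credit Union: (1 + 0.1350/2)^2 − 1 = 13.956%
Granite Capital: e^0.1347 − 1 = 14.419%
The lowest effective annual rate is Vantage Trust at 13.510%.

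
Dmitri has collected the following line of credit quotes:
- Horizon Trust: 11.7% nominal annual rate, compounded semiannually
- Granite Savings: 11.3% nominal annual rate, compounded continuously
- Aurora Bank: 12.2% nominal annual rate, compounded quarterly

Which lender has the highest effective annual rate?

Horizon Trust: (1 + 0.117/2)^2 − 1 = 12.042%
Granite Savings: e^0.113 − 1 = 11.963%
Aurora Bank: (1 + 0.122/4)^4 − 1 = 12.770%
The highest effective annual rate is Aurora Bank at 12.770%.

Aurora Bank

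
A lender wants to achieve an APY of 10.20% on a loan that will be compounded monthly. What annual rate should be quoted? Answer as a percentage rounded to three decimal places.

(1 + r/12)^12 − 1 = 0.1020, so 1 + r/12 = 1.1020^(1/12).
r/12 = 0.008127, so r = 0.097521 = 9.752%.

9.752%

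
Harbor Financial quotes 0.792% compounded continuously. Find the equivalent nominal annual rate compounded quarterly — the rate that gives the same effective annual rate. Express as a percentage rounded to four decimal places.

EAR under continuous compounding: e^0.00792 − 1 = 0.007951.
Solve (1 + r/4)^4 = 1.007951: r/4 = 1.007951^(1/4) − 1 = 0.001982, so r = 0.007928 = 0.7928%.

0.7928%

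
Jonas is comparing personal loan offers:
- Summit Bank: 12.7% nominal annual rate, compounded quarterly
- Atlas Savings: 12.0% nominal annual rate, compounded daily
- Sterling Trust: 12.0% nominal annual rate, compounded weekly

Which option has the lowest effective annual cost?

Sterling Trust

Summit Bank: (1 + 0.127/4)^4 − 1 = 13.318%
Atlas Savings: (1 + 0.120/365)^365 − 1 = 12.747%
Sterling Trust: (1 + 0.120/52)^52 − 1 = 12.734%
The lowest effective annual rate is Sterling Trust at 12.734%.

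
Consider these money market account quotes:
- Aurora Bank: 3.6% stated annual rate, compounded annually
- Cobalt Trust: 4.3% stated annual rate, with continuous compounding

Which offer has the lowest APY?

Aurora Bank

Aurora Bank: compounded annually, EAR = 3.600%
Cobalt Trust: e^0.043 − 1 = 4.394%
The lowest effective annual rate is Aurora Bank at 3.600%.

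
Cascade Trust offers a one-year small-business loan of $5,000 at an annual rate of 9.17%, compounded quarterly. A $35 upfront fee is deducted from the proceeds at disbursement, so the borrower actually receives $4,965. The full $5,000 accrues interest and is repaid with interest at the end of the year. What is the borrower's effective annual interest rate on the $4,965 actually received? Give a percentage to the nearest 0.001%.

10.262%

Amount owed after one year: 5,000 × (1 + 0.0917/4)^4 = 5,000 × 1.094902 = $5,474.51.
Effective rate on net proceeds: 5,474.51 / 4,965 − 1 = 0.102620 = 10.262%.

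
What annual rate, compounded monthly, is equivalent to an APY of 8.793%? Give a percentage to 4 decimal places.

(1 + r/12)^12 − 1 = 0.08793, so 1 + r/12 = 1.08793^(1/12).
r/12 = 0.007048, so r = 0.084573 = 8.4573%.

8.4573%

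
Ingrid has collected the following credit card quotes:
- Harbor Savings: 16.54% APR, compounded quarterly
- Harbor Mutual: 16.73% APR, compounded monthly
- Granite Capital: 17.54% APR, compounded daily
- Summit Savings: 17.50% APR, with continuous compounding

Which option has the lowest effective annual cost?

Harbor Savings

Harbor Savings: (1 + 0.1654/4)^4 − 1 = 17.594%
Harbor Mutual: (1 + 0.1673/12)^12 − 1 = 18.074%
Granite Capital: (1 + 0.1754/365)^365 − 1 = 19.167%
Summit Savings: e^0.1750 − 1 = 19.125%
The lowest effective annual rate is Harbor Savings at 17.594%.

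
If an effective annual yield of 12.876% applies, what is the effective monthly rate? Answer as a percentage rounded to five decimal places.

The per-month rate i satisfies (1 + i)^12 = 1 + 0.12876.
i = 1.12876^(1/12) − 1 = 0.0101444 = 1.01444%.

1.01444%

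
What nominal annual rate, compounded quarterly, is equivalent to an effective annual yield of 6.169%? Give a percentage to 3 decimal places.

6.031%

(1 + r/4)^4 − 1 = 0.06169, so 1 + r/4 = 1.06169^(1/4).
r/4 = 0.015078, so r = 0.060312 = 6.031%.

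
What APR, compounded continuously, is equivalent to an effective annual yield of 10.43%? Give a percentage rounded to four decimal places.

9.9212%

Continuous: nominal r satisfies e^r − 1 = 0.1043.
r = ln(1 + 0.1043) = ln(1.1043) = 0.099212 = 9.9212%.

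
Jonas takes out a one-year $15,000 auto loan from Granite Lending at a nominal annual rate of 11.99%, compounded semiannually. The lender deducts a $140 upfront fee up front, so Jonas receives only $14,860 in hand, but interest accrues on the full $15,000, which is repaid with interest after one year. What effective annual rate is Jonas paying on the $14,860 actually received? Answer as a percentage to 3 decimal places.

Amount owed after one year: 15,000 × (1 + 0.1199/2)^2 = 15,000 × 1.123494 = $16,852.41.
Effective rate on net proceeds: 16,852.41 / 14,860 − 1 = 0.134079 = 13.408%.

13.408%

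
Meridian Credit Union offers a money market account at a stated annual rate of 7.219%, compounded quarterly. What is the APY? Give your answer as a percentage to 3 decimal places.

EAR = (1 + 0.07219/4)^4 − 1.
= (1 + 0.018048)^4 − 1 = 1.074168 − 1 = 7.417%.

7.417%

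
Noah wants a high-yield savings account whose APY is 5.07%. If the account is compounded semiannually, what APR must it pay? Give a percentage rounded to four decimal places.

(1 + r/2)^2 − 1 = 0.0507, so 1 + r/2 = 1.0507^(1/2).
r/2 = 0.025037, so r = 0.050073 = 5.0073%.

5.0073%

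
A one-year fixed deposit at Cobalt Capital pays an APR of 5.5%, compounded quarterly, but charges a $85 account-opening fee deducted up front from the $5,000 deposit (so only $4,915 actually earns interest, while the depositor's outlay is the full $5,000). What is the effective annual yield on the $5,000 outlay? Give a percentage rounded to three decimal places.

Value after one year: 4,915 × (1 + 0.055/4)^4 = 4,915 × 1.056145 = $5,190.95.
Effective yield on the $5,000 outlay: 5,190.95 / 5,000 − 1 = 0.038190 = 3.819%.

3.819%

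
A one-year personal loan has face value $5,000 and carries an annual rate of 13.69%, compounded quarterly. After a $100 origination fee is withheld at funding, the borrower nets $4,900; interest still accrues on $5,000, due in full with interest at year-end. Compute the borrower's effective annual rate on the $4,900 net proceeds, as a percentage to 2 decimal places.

16.74%

Amount owed after one year: 5,000 × (1 + 0.1369/4)^4 = 5,000 × 1.144090 = $5,720.45.
Effective rate on net proceeds: 5,720.45 / 4,900 − 1 = 0.167439 = 16.74%.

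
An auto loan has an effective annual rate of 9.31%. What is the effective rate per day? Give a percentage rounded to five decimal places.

The per-day rate i satisfies (1 + i)^365 = 1 + 0.0931.
i = 1.0931^(1/365) − 1 = 0.0002439 = 0.02439%.

0.02439%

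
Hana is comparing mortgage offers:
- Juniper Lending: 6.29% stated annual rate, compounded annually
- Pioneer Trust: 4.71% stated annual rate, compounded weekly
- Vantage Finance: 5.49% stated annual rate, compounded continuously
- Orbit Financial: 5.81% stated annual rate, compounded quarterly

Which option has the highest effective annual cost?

Juniper Lending: compounded annually, EAR = 6.290%
Pioneer Trust: (1 + 0.0471/52)^52 − 1 = 4.820%
Vantage Finance: e^0.0549 − 1 = 5.643%
Orbit Financial: (1 + 0.0581/4)^4 − 1 = 5.938%
The highest effective annual rate is Juniper Lending at 6.290%.

Juniper Lending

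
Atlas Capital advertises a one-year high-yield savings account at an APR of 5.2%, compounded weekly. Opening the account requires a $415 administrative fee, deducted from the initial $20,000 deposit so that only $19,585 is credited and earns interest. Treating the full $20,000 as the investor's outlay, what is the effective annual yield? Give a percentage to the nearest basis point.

3.15%

Value after one year: 19,585 × (1 + 0.052/52)^52 = 19,585 × 1.053348 = $20,629.83.
Effective yield on the $20,000 outlay: 20,629.83 / 20,000 − 1 = 0.031491 = 3.15%.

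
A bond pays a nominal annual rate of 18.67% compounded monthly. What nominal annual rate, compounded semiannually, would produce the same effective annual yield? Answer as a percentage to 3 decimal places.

EAR = (1 + 0.1867/12)^12 − 1 = 0.203534.
Solve (1 + r/2)^2 = 1.203534: r/2 = 1.203534^(1/2) − 1 = 0.097057, so r = 0.194114 = 19.411%.

19.411%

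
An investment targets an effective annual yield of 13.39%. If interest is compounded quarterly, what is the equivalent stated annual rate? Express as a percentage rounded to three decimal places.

(1 + r/4)^4 − 1 = 0.1339, so 1 + r/4 = 1.1339^(1/4).
r/4 = 0.031914, so r = 0.127658 = 12.766%.

12.766%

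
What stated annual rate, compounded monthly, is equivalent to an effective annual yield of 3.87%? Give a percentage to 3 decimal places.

3.803%

(1 + r/12)^12 − 1 = 0.0387, so 1 + r/12 = 1.0387^(1/12).
r/12 = 0.003169, so r = 0.038030 = 3.803%.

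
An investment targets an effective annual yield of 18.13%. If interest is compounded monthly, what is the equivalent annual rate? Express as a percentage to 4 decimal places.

(1 + r/12)^12 − 1 = 0.1813, so 1 + r/12 = 1.1813^(1/12).
r/12 = 0.013981, so r = 0.167778 = 16.7778%.

16.7778%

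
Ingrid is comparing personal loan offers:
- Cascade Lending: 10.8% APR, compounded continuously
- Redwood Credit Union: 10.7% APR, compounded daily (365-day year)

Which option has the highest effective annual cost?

Cascade Lending

Cascade Lending: e^0.108 − 1 = 11.405%
Redwood Credit Union: (1 + 0.107/365)^365 − 1 = 11.292%
The highest effective annual rate is Cascade Lending at 11.405%.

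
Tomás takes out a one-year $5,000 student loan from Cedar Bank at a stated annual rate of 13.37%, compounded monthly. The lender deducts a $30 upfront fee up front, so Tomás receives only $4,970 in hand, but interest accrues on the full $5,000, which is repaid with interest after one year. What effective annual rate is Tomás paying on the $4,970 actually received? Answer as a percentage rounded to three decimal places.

14.910%

Amount owed after one year: 5,000 × (1 + 0.1337/12)^12 = 5,000 × 1.142205 = $5,711.03.
Effective rate on net proceeds: 5,711.03 / 4,970 − 1 = 0.149100 = 14.910%.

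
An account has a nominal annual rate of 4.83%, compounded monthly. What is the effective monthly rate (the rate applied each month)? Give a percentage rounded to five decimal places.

With a nominal annual rate compounded monthly, the periodic rate is the nominal rate divided by 12.
i = 0.0483 / 12 = 0.0040250 = 0.40250%.

0.40250%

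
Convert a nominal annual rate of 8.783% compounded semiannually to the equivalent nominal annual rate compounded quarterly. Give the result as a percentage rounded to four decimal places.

8.6886%

EAR = (1 + 0.08783/2)^2 − 1 = 0.089759.
Solve (1 + r/4)^4 = 1.089759: r/4 = 1.089759^(1/4) − 1 = 0.021722, so r = 0.086886 = 8.6886%.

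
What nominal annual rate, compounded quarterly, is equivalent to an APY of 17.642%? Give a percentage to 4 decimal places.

(1 + r/4)^4 − 1 = 0.17642, so 1 + r/4 = 1.17642^(1/4).
r/4 = 0.041455, so r = 0.165821 = 16.5821%.

16.5821%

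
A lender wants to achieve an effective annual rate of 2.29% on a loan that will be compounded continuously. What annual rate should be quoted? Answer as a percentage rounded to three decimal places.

2.264%

Continuous: nominal r satisfies e^r − 1 = 0.0229.
r = ln(1 + 0.0229) = ln(1.0229) = 0.022642 = 2.264%.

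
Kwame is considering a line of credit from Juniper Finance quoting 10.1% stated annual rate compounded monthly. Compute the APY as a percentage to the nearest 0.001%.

10.581%

EAR = (1 + 0.101/12)^12 − 1.
= (1 + 0.008417)^12 − 1 = 1.105809 − 1 = 10.581%.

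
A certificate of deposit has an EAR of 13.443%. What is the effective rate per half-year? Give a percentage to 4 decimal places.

6.5096%

The per-half-year rate i satisfies (1 + i)^2 = 1 + 0.13443.
i = 1.13443^(1/2) − 1 = 0.0650962 = 6.5096%.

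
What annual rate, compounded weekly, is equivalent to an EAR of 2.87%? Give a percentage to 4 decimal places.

(1 + r/52)^52 − 1 = 0.0287, so 1 + r/52 = 1.0287^(1/52).
r/52 = 0.000544, so r = 0.028304 = 2.8304%.

2.8304%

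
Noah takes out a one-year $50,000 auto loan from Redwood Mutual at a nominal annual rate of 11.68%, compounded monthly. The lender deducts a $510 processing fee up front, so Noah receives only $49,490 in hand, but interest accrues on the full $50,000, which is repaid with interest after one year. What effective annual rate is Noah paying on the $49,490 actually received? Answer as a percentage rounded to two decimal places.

Amount owed after one year: 50,000 × (1 + 0.1168/12)^12 = 50,000 × 1.123260 = $56,163.00.
Effective rate on net proceeds: 56,163.00 / 49,490 − 1 = 0.134835 = 13.48%.

13.48%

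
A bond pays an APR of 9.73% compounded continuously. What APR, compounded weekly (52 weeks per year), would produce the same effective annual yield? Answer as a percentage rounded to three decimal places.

EAR under continuous compounding: e^0.0973 − 1 = 0.102191.
Solve (1 + r/52)^52 = 1.102191: r/52 = 1.102191^(1/52) − 1 = 0.001873, so r = 0.097391 = 9.739%.

9.739%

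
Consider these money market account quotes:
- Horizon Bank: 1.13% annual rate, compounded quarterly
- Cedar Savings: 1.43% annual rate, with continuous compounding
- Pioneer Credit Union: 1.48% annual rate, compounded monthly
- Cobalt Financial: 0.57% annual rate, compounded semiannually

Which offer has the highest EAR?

Horizon Bank: (1 + 0.0113/4)^4 − 1 = 1.135%
Cedar Savings: e^0.0143 − 1 = 1.440%
Pioneer Credit Union: (1 + 0.0148/12)^12 − 1 = 1.490%
Cobalt Financial: (1 + 0.0057/2)^2 − 1 = 0.571%
The highest effective annual rate is Pioneer Credit Union at 1.490%.

Pioneer Credit Union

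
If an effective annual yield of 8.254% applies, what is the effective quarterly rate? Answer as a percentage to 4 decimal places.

The per-quarter rate i satisfies (1 + i)^4 = 1 + 0.08254.
i = 1.08254^(1/4) − 1 = 0.0200254 = 2.0025%.

2.0025%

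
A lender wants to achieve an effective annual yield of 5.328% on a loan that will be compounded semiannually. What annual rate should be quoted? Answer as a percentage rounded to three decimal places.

5.259%

(1 + r/2)^2 − 1 = 0.05328, so 1 + r/2 = 1.05328^(1/2).
r/2 = 0.026294, so r = 0.052589 = 5.259%.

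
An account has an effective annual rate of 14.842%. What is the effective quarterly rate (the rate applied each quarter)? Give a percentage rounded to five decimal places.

The per-quarter rate i satisfies (1 + i)^4 = 1 + 0.14842.
i = 1.14842^(1/4) − 1 = 0.0352022 = 3.52022%.

3.52022%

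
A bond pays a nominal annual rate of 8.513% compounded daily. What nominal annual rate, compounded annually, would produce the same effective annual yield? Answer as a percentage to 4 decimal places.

8.8848%

EAR = (1 + 0.08513/365)^365 − 1 = 0.088848.
Compounded annually, the equivalent nominal rate is the EAR itself: 8.8848%.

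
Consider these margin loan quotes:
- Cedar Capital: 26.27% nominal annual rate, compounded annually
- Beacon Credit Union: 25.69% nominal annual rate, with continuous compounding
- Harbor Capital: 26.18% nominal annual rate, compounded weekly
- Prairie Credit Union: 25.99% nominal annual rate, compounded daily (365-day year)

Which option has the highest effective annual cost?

Harbor Capital

Cedar Capital: compounded annually, EAR = 26.270%
Beacon Credit Union: e^0.2569 − 1 = 29.292%
Harbor Capital: (1 + 0.2618/52)^52 − 1 = 29.841%
Prairie Credit Union: (1 + 0.2599/365)^365 − 1 = 29.668%
The highest effective annual rate is Harbor Capital at 29.841%.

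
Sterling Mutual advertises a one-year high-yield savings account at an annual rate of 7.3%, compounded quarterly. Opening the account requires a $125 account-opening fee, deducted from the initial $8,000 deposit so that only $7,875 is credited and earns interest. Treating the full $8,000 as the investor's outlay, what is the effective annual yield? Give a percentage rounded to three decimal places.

Value after one year: 7,875 × (1 + 0.073/4)^4 = 7,875 × 1.075023 = $8,465.80.
Effective yield on the $8,000 outlay: 8,465.80 / 8,000 − 1 = 0.058226 = 5.823%.

5.823%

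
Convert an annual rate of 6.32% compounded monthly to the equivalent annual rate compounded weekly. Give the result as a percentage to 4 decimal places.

EAR = (1 + 0.0632/12)^12 − 1 = 0.065063.
Solve (1 + r/52)^52 = 1.065063: r/52 = 1.065063^(1/52) − 1 = 0.001213, so r = 0.063072 = 6.3072%.

6.3072%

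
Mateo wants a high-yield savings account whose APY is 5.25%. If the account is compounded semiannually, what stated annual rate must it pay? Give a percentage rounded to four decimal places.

5.1828%

(1 + r/2)^2 − 1 = 0.0525, so 1 + r/2 = 1.0525^(1/2).
r/2 = 0.025914, so r = 0.051828 = 5.1828%.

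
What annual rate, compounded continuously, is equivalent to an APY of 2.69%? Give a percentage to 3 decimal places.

2.654%

Continuous: nominal r satisfies e^r − 1 = 0.0269.
r = ln(1 + 0.0269) = ln(1.0269) = 0.026545 = 2.654%.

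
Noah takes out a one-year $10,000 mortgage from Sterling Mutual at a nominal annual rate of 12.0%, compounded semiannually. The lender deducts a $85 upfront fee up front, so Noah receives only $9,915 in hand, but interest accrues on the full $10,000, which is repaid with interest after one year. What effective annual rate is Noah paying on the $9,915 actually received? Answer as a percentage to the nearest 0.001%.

Amount owed after one year: 10,000 × (1 + 0.120/2)^2 = 10,000 × 1.123600 = $11,236.00.
Effective rate on net proceeds: 11,236.00 / 9,915 − 1 = 0.133232 = 13.323%.

13.323%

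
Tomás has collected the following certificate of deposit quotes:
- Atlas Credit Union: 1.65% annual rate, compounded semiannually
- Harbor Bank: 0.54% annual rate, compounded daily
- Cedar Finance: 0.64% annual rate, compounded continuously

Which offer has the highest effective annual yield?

Atlas Credit Union

Atlas Credit Union: (1 + 0.0165/2)^2 − 1 = 1.657%
Harbor Bank: (1 + 0.0054/365)^365 − 1 = 0.541%
Cedar Finance: e^0.0064 − 1 = 0.642%
The highest effective annual rate is Atlas Credit Union at 1.657%.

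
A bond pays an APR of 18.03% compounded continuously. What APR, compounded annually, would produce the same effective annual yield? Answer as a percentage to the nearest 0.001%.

EAR under continuous compounding: e^0.1803 − 1 = 0.197577.
Compounded annually, the equivalent nominal rate is the EAR itself: 19.758%.

19.758%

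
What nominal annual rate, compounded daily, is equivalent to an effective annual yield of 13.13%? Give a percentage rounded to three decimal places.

12.339%

(1 + r/365)^365 − 1 = 0.1313, so 1 + r/365 = 1.1313^(1/365).
r/365 = 0.000338, so r = 0.123388 = 12.339%.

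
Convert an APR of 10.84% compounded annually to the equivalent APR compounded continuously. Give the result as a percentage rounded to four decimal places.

10.2918%

Compounded annually, EAR = nominal = 0.108400.
Equivalent continuous rate: r = ln(1 + 0.108400) = 0.102918 = 10.2918%.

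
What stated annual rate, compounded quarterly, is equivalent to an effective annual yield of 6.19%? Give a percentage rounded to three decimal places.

6.051%

(1 + r/4)^4 − 1 = 0.0619, so 1 + r/4 = 1.0619^(1/4).
r/4 = 0.015128, so r = 0.060513 = 6.051%.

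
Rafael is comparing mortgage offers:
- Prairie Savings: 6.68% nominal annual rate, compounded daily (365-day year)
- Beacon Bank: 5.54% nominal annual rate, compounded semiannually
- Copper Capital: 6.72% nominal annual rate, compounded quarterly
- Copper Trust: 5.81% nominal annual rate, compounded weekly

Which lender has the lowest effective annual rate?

Prairie Savings: (1 + 0.0668/365)^365 − 1 = 6.908%
Beacon Bank: (1 + 0.0554/2)^2 − 1 = 5.617%
Copper Capital: (1 + 0.0672/4)^4 − 1 = 6.891%
Copper Trust: (1 + 0.0581/52)^52 − 1 = 5.979%
The lowest effective annual rate is Beacon Bank at 5.617%.

Beacon Bank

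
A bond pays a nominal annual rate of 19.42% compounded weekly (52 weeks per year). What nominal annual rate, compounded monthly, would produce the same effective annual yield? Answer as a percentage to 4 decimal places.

EAR = (1 + 0.1942/52)^52 − 1 = 0.213900.
Solve (1 + r/12)^12 = 1.213900: r/12 = 1.213900^(1/12) − 1 = 0.016284, so r = 0.195412 = 19.5412%.

19.5412%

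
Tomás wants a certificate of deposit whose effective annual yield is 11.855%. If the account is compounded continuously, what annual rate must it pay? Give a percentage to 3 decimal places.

Continuous: nominal r satisfies e^r − 1 = 0.11855.
r = ln(1 + 0.11855) = ln(1.11855) = 0.112033 = 11.203%.

11.203%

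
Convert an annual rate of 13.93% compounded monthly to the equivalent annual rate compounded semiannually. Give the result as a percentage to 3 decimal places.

EAR = (1 + 0.1393/12)^12 − 1 = 0.148547.
Solve (1 + r/2)^2 = 1.148547: r/2 = 1.148547^(1/2) − 1 = 0.071703, so r = 0.143406 = 14.341%.

14.341%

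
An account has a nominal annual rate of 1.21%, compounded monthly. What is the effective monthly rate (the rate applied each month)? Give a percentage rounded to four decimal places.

0.1008%

With a nominal annual rate compounded monthly, the periodic rate is the nominal rate divided by 12.
i = 0.0121 / 12 = 0.0010083 = 0.1008%.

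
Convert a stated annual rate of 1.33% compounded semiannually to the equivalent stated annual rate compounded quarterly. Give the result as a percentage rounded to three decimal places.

1.328%

EAR = (1 + 0.0133/2)^2 − 1 = 0.013344.
Solve (1 + r/4)^4 = 1.013344: r/4 = 1.013344^(1/4) − 1 = 0.003319, so r = 0.013278 = 1.328%.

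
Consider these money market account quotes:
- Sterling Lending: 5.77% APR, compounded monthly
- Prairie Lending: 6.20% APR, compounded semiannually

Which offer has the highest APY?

Sterling Lending: (1 + 0.0577/12)^12 − 1 = 5.925%
Prairie Lending: (1 + 0.0620/2)^2 − 1 = 6.296%
The highest effective annual rate is Prairie Lending at 6.296%.

Prairie Lending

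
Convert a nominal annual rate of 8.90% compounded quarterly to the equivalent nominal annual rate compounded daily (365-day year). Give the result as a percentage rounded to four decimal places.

EAR = (1 + 0.0890/4)^4 − 1 = 0.092015.
Solve (1 + r/365)^365 = 1.092015: r/365 = 1.092015^(1/365) − 1 = 0.000241, so r = 0.088035 = 8.8035%.

8.8035%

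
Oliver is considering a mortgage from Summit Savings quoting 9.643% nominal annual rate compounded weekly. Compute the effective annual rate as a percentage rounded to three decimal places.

EAR = (1 + 0.09643/52)^52 − 1.
= (1 + 0.001854)^52 − 1 = 1.101134 − 1 = 10.113%.

10.113%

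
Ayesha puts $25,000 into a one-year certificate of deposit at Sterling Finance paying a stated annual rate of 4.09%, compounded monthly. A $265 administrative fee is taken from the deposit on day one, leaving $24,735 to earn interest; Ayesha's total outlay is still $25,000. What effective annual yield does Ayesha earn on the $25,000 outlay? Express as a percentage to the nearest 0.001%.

3.063%

Value after one year: 24,735 × (1 + 0.0409/12)^12 = 24,735 × 1.041675 = $25,765.84.
Effective yield on the $25,000 outlay: 25,765.84 / 25,000 − 1 = 0.030634 = 3.063%.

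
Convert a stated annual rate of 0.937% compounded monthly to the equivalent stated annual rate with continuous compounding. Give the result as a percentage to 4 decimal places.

EAR = (1 + 0.00937/12)^12 − 1 = 0.009410.
Equivalent continuous rate: r = ln(1 + 0.009410) = 0.009366 = 0.9366%.

0.9366%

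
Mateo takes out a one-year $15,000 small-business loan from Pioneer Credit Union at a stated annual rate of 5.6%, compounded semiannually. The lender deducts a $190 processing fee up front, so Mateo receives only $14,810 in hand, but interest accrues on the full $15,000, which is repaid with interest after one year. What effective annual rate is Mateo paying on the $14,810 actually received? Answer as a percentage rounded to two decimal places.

7.03%

Amount owed after one year: 15,000 × (1 + 0.056/2)^2 = 15,000 × 1.056784 = $15,851.76.
Effective rate on net proceeds: 15,851.76 / 14,810 − 1 = 0.070342 = 7.03%.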